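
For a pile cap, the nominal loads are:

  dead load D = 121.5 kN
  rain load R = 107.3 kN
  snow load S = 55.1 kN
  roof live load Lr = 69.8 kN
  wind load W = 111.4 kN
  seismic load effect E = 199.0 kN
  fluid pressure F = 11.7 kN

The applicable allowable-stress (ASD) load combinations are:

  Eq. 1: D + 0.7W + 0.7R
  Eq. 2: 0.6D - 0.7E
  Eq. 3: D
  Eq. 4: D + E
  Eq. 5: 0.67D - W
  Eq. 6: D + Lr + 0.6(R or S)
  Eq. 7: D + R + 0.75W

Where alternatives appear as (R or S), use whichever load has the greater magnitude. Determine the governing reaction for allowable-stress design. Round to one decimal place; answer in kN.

320.5 kN

(R or S) → R = 107.3 kN.
Eq. 1: 1.0(121.5) + 0.7(111.4) + 0.7(107.3) = 274.6
Eq. 2: 0.6(121.5) - 0.7(199.0) = -66.4
Eq. 3: 1.0(121.5) = 121.5
Eq. 4: 1.0(121.5) + 1.0(199.0) = 320.5
Eq. 5: 0.67(121.5) - 1.0(111.4) = -30.0
Eq. 6: 1.0(121.5) + 1.0(69.8) + 0.6(107.3) = 255.7
Eq. 7: 1.0(121.5) + 1.0(107.3) + 0.75(111.4) = 312.4
Maximum is from combination 4.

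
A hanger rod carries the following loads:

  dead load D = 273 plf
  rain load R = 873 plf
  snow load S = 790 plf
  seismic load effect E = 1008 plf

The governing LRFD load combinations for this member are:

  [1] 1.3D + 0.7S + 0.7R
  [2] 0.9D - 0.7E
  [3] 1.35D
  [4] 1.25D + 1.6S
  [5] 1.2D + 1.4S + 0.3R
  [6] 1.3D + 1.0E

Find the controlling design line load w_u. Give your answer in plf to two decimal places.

[1] 1.3(273) + 0.7(790) + 0.7(873) = 354.90 + 553.00 + 611.10 = 1519.00
[2] 0.9(273) - 0.7(1008) = 245.70 - 705.60 = -459.90
[3] 1.35(273) = 368.55
[4] 1.25(273) + 1.6(790) = 341.25 + 1264.00 = 1605.25
[5] 1.2(273) + 1.4(790) + 0.3(873) = 327.60 + 1106.00 + 261.90 = 1695.50
[6] 1.3(273) + 1.0(1008) = 354.90 + 1008.00 = 1362.90
Maximum is from combination 5.

1695.50 plf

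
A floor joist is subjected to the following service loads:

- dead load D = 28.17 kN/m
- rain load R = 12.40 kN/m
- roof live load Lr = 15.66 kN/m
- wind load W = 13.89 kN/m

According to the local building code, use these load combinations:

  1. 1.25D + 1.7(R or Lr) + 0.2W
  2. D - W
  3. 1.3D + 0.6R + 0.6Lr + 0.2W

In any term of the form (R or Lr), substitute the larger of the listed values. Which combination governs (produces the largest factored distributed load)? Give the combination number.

Combination 1

(R or Lr) → Lr = 15.66 kN/m.
1. 1.25(28.17) + 1.7(15.66) + 0.2(13.89) = 64.61
2. 1.0(28.17) - 1.0(13.89) = 14.28
3. 1.3(28.17) + 0.6(12.40) + 0.6(15.66) + 0.2(13.89) = 56.24
The largest value is 64.61 kN/m from combination 1.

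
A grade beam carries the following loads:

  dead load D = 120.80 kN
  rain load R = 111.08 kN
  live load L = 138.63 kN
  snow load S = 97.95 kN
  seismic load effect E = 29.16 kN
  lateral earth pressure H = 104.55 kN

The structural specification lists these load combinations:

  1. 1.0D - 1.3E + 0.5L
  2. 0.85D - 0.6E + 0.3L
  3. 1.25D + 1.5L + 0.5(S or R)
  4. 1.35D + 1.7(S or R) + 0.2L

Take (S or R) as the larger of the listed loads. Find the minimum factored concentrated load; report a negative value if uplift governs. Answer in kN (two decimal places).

126.77 kN

(S or R) → R = 111.08 kN.
1. 1.0(120.80) - 1.3(29.16) + 0.5(138.63) = 152.21
2. 0.85(120.80) - 0.6(29.16) + 0.3(138.63) = 126.77
3. 1.25(120.80) + 1.5(138.63) + 0.5(111.08) = 414.49
4. 1.35(120.80) + 1.7(111.08) + 0.2(138.63) = 379.64
Combination 2 gives the minimum: 126.77 kN.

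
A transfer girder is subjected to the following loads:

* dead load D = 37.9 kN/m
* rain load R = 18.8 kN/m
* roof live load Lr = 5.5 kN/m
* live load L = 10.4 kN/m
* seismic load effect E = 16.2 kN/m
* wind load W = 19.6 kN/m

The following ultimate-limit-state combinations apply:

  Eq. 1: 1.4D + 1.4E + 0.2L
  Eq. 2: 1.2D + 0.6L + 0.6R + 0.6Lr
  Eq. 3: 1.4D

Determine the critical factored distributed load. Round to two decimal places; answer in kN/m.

Eq. 1: 1.4(37.9) + 1.4(16.2) + 0.2(10.4) = 53.06 + 22.68 + 2.08 = 77.82
Eq. 2: 1.2(37.9) + 0.6(10.4) + 0.6(18.8) + 0.6(5.5) = 45.48 + 6.24 + 11.28 + 3.30 = 66.30
Eq. 3: 1.4(37.9) = 53.06
Maximum is from combination 1.

77.82 kN/m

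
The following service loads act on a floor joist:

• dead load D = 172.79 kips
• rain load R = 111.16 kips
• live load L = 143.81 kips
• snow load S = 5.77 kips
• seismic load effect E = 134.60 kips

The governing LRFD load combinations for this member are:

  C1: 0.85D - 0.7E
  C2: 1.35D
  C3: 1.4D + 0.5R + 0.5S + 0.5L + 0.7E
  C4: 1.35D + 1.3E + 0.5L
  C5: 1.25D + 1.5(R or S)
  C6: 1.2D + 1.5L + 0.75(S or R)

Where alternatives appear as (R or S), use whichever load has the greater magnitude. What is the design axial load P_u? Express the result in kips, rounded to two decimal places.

506.43 kips

(R or S) → R = 111.16 kips; (S or R) → R = 111.16 kips.
C1: 0.85(172.79) - 0.7(134.60) = 146.87 - 94.22 = 52.65
C2: 1.35(172.79) = 233.27
C3: 1.4(172.79) + 0.5(111.16) + 0.5(5.77) + 0.5(143.81) + 0.7(134.60) = 466.50
C4: 1.35(172.79) + 1.3(134.60) + 0.5(143.81) = 480.15
C5: 1.25(172.79) + 1.5(111.16) = 215.99 + 166.74 = 382.73
C6: 1.2(172.79) + 1.5(143.81) + 0.75(111.16) = 506.43
Maximum is from combination 6.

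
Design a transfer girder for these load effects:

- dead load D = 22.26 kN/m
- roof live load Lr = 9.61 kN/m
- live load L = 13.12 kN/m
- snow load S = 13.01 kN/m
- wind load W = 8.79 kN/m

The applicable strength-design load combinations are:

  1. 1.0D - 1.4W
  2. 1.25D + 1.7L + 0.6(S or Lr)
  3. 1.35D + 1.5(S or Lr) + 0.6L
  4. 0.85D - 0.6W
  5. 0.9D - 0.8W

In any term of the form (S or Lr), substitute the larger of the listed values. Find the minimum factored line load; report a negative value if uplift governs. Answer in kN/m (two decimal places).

9.95 kN/m

(S or Lr) → S = 13.01 kN/m.
1. 1.0(22.26) - 1.4(8.79) = 9.95
2. 1.25(22.26) + 1.7(13.12) + 0.6(13.01) = 57.94
3. 1.35(22.26) + 1.5(13.01) + 0.6(13.12) = 57.44
4. 0.85(22.26) - 0.6(8.79) = 13.65
5. 0.9(22.26) - 0.8(8.79) = 13.00
Combination 1 gives the minimum: 9.95 kN/m.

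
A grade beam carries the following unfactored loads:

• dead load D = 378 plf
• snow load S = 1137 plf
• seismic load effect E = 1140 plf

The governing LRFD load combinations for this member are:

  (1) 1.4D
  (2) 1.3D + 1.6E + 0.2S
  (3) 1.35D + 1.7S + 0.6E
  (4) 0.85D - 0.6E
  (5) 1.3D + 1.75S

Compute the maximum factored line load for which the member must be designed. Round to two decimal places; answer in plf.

(1) 1.4(378) = 529.20
(2) 1.3(378) + 1.6(1140) + 0.2(1137) = 491.40 + 1824.00 + 227.40 = 2542.80
(3) 1.35(378) + 1.7(1137) + 0.6(1140) = 510.30 + 1932.90 + 684.00 = 3127.20
(4) 0.85(378) - 0.6(1140) = 321.30 - 684.00 = -362.70
(5) 1.3(378) + 1.75(1137) = 491.40 + 1989.75 = 2481.15
Maximum is from combination 3.

3127.20 plf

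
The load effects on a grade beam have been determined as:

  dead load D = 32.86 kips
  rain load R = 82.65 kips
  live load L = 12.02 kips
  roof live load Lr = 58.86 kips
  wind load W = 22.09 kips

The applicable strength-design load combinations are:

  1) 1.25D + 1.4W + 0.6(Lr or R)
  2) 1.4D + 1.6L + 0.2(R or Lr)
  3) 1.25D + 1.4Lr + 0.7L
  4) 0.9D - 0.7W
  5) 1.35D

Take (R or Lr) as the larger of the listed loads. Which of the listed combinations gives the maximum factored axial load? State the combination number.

(Lr or R) → R = 82.65 kips; (R or Lr) → R = 82.65 kips.
1) 1.25(32.86) + 1.4(22.09) + 0.6(82.65) = 121.59
2) 1.4(32.86) + 1.6(12.02) + 0.2(82.65) = 81.77
3) 1.25(32.86) + 1.4(58.86) + 0.7(12.02) = 41.08 + 82.40 + 8.41 = 131.89
4) 0.9(32.86) - 0.7(22.09) = 29.57 - 15.46 = 14.11
5) 1.35(32.86) = 44.36
The largest value is 131.89 kips from combination 3.

Combination 3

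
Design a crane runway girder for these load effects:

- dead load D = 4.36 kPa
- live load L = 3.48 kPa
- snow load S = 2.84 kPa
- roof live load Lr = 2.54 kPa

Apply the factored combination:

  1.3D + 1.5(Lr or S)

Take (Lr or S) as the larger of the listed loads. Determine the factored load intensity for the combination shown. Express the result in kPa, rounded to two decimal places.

9.93 kPa

(Lr or S) → S = 2.84 kPa.
1.3(4.36) + 1.5(2.84) = 5.67 + 4.26 = 9.93
q_u = 9.93 kPa.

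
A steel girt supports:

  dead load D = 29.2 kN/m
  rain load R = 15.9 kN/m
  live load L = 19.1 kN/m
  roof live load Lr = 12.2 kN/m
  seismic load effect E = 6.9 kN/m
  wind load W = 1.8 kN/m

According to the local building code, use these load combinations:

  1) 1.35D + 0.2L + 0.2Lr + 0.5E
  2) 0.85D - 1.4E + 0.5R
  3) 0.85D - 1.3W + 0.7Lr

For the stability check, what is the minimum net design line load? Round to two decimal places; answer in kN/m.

1) 1.35(29.2) + 0.2(19.1) + 0.2(12.2) + 0.5(6.9) = 49.13
2) 0.85(29.2) - 1.4(6.9) + 0.5(15.9) = 23.11
3) 0.85(29.2) - 1.3(1.8) + 0.7(12.2) = 31.02
Combination 2 gives the minimum: 23.11 kN/m.

23.11 kN/m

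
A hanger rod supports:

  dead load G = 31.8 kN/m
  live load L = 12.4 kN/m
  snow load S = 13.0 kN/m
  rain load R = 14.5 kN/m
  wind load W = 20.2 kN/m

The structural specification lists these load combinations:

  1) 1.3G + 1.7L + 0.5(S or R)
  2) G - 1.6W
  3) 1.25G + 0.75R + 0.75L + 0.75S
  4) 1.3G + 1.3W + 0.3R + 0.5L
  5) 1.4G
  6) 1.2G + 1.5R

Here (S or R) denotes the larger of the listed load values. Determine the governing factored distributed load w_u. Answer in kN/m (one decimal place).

78.2 kN/m

(S or R) → R = 14.5 kN/m.
1) 1.3(31.8) + 1.7(12.4) + 0.5(14.5) = 41.3 + 21.1 + 7.3 = 69.7
2) 1.0(31.8) - 1.6(20.2) = 31.8 - 32.3 = -0.5
3) 1.25(31.8) + 0.75(14.5) + 0.75(12.4) + 0.75(13.0) = 69.7
4) 1.3(31.8) + 1.3(20.2) + 0.3(14.5) + 0.5(12.4) = 41.3 + 26.3 + 4.4 + 6.2 = 78.2
5) 1.4(31.8) = 44.5
6) 1.2(31.8) + 1.5(14.5) = 59.9
Combination 4 governs: w_u = 78.2 kN/m.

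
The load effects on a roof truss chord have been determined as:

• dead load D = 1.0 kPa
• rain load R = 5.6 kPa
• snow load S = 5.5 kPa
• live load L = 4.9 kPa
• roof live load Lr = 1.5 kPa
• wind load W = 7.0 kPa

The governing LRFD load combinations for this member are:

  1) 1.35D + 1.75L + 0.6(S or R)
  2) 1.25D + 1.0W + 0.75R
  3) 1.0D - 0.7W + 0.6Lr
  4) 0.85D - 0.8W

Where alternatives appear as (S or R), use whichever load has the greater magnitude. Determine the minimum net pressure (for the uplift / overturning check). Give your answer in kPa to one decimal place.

(S or R) → R = 5.6 kPa.
1) 1.35(1.0) + 1.75(4.9) + 0.6(5.6) = 13.3
2) 1.25(1.0) + 1.0(7.0) + 0.75(5.6) = 12.5
3) 1.0(1.0) - 0.7(7.0) + 0.6(1.5) = -3.0
4) 0.85(1.0) - 0.8(7.0) = -4.8
Combination 4 gives the minimum: -4.8 kPa.

-4.8 kPa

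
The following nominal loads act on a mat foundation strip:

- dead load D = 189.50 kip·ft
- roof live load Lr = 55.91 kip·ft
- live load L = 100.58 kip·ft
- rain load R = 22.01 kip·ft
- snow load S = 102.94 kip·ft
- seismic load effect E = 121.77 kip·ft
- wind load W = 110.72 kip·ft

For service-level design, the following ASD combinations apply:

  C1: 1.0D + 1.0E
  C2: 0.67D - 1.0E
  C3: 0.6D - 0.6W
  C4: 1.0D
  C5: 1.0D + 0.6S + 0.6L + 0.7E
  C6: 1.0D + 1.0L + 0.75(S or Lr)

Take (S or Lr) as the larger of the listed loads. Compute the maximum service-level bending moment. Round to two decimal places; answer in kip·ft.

(S or Lr) → S = 102.94 kip·ft.
C1: 1.0(189.50) + 1.0(121.77) = 189.50 + 121.77 = 311.27
C2: 0.67(189.50) - 1.0(121.77) = 126.97 - 121.77 = 5.20
C3: 0.6(189.50) - 0.6(110.72) = 113.70 - 66.43 = 47.27
C4: 1.0(189.50) = 189.50
C5: 1.0(189.50) + 0.6(102.94) + 0.6(100.58) + 0.7(121.77) = 189.50 + 61.76 + 60.35 + 85.24 = 396.85
C6: 1.0(189.50) + 1.0(100.58) + 0.75(102.94) = 189.50 + 100.58 + 77.21 = 367.29
The controlling combination is 5, giving 396.85 kip·ft.

396.85 kip·ft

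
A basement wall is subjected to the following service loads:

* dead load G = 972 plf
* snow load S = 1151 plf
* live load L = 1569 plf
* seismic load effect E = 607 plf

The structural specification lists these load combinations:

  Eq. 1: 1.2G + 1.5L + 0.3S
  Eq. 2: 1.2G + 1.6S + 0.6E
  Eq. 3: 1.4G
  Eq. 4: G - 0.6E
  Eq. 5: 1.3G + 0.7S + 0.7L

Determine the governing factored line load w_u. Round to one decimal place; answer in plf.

Eq. 1: 1.2(972) + 1.5(1569) + 0.3(1151) = 1166.4 + 2353.5 + 345.3 = 3865.2
Eq. 2: 1.2(972) + 1.6(1151) + 0.6(607) = 1166.4 + 1841.6 + 364.2 = 3372.2
Eq. 3: 1.4(972) = 1360.8
Eq. 4: 1.0(972) - 0.6(607) = 972.0 - 364.2 = 607.8
Eq. 5: 1.3(972) + 0.7(1151) + 0.7(1569) = 1263.6 + 805.7 + 1098.3 = 3167.6
Maximum is from combination 1.

3865.2 plf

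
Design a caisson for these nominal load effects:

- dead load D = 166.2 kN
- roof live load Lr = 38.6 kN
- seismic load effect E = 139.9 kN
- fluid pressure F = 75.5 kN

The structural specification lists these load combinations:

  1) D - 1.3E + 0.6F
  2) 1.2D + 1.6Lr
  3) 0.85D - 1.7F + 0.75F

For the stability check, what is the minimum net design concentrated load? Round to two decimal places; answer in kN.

1) 1.0(166.2) - 1.3(139.9) + 0.6(75.5) = 166.20 - 181.87 + 45.30 = 29.63
2) 1.2(166.2) + 1.6(38.6) = 199.44 + 61.76 = 261.20
3) 0.85(166.2) - 1.7(75.5) + 0.75(75.5) = 141.27 - 128.35 + 56.63 = 69.55
Combination 1 gives the minimum: 29.63 kN.

29.63 kN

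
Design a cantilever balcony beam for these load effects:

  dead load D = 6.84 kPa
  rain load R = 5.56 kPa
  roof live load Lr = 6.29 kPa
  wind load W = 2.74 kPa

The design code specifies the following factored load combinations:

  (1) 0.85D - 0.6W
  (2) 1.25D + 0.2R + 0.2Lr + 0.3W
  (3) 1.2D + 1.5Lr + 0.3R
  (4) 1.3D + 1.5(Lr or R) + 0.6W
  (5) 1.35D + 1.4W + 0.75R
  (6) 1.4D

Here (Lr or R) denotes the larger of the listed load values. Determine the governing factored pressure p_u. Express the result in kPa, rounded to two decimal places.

19.97 kPa

(Lr or R) → Lr = 6.29 kPa.
(1) 0.85(6.84) - 0.6(2.74) = 4.17
(2) 1.25(6.84) + 0.2(5.56) + 0.2(6.29) + 0.3(2.74) = 11.74
(3) 1.2(6.84) + 1.5(6.29) + 0.3(5.56) = 19.31
(4) 1.3(6.84) + 1.5(6.29) + 0.6(2.74) = 19.97
(5) 1.35(6.84) + 1.4(2.74) + 0.75(5.56) = 17.24
(6) 1.4(6.84) = 9.58
Maximum is from combination 4.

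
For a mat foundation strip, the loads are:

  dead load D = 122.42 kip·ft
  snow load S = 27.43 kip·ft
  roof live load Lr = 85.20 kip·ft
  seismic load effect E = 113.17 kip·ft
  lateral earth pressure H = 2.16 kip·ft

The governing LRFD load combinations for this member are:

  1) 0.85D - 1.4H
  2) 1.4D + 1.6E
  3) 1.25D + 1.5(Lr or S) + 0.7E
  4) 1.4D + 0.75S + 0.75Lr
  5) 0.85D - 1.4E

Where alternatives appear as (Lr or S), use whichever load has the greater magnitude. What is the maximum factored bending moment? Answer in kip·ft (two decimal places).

360.04 kip·ft

(Lr or S) → Lr = 85.20 kip·ft.
1) 0.85(122.42) - 1.4(2.16) = 101.03
2) 1.4(122.42) + 1.6(113.17) = 171.39 + 181.07 = 352.46
3) 1.25(122.42) + 1.5(85.20) + 0.7(113.17) = 360.04
4) 1.4(122.42) + 0.75(27.43) + 0.75(85.20) = 171.39 + 20.57 + 63.90 = 255.86
5) 0.85(122.42) - 1.4(113.17) = 104.06 - 158.44 = -54.38
The controlling combination is 3, giving 360.04 kip·ft.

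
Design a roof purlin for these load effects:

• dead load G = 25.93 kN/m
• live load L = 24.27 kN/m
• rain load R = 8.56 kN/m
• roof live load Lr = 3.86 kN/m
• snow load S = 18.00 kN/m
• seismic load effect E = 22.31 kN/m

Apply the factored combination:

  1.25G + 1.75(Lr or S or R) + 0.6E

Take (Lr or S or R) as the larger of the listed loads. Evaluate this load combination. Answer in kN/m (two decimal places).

(Lr or S or R) → S = 18.00 kN/m.
1.25(25.93) + 1.75(18.00) + 0.6(22.31) = 32.41 + 31.50 + 13.39 = 77.30
w_u = 77.30 kN/m.

77.30 kN/m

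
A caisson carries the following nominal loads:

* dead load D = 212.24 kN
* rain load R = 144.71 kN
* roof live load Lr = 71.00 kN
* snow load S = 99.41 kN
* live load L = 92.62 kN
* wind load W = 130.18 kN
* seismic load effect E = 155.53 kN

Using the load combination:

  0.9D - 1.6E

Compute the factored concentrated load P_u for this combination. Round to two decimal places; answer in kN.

0.9(212.24) - 1.6(155.53) = 191.02 - 248.85 = -57.83
P_u = -57.83 kN.

-57.83 kN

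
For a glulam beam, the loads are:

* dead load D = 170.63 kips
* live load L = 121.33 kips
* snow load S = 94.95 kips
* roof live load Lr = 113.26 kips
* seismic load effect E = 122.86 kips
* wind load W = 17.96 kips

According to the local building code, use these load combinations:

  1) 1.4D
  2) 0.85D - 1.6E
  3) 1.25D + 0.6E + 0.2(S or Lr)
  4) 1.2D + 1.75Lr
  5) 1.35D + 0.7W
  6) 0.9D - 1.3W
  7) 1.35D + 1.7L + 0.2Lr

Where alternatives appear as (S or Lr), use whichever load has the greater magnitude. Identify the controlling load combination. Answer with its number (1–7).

(S or Lr) → Lr = 113.26 kips.
1) 1.4(170.63) = 238.88
2) 0.85(170.63) - 1.6(122.86) = -51.54
3) 1.25(170.63) + 0.6(122.86) + 0.2(113.26) = 309.66
4) 1.2(170.63) + 1.75(113.26) = 402.96
5) 1.35(170.63) + 0.7(17.96) = 242.92
6) 0.9(170.63) - 1.3(17.96) = 130.22
7) 1.35(170.63) + 1.7(121.33) + 0.2(113.26) = 459.26
The largest value is 459.26 kips from combination 7.

Combination 7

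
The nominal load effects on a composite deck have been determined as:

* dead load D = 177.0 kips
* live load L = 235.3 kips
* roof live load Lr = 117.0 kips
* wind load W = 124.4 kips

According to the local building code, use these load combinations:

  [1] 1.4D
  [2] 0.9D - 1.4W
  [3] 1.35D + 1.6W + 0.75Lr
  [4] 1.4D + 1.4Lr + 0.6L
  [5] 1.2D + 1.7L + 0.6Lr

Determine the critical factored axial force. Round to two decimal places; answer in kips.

[1] 1.4(177.0) = 247.80
[2] 0.9(177.0) - 1.4(124.4) = 159.30 - 174.16 = -14.86
[3] 1.35(177.0) + 1.6(124.4) + 0.75(117.0) = 238.95 + 199.04 + 87.75 = 525.74
[4] 1.4(177.0) + 1.4(117.0) + 0.6(235.3) = 247.80 + 163.80 + 141.18 = 552.78
[5] 1.2(177.0) + 1.7(235.3) + 0.6(117.0) = 212.40 + 400.01 + 70.20 = 682.61
Combination 5 governs: P_u = 682.61 kips.

682.61 kips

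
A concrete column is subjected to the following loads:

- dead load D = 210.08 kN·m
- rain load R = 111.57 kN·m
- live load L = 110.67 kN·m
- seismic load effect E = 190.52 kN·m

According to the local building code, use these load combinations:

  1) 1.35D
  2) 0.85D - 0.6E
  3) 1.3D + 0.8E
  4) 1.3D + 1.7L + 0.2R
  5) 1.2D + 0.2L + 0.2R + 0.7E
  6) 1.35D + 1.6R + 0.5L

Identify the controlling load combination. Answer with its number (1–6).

1) 1.35(210.08) = 283.61
2) 0.85(210.08) - 0.6(190.52) = 64.26
3) 1.3(210.08) + 0.8(190.52) = 425.52
4) 1.3(210.08) + 1.7(110.67) + 0.2(111.57) = 483.56
5) 1.2(210.08) + 0.2(110.67) + 0.2(111.57) + 0.7(190.52) = 429.91
6) 1.35(210.08) + 1.6(111.57) + 0.5(110.67) = 517.46
The largest value is 517.46 kN·m from combination 6.

Combination 6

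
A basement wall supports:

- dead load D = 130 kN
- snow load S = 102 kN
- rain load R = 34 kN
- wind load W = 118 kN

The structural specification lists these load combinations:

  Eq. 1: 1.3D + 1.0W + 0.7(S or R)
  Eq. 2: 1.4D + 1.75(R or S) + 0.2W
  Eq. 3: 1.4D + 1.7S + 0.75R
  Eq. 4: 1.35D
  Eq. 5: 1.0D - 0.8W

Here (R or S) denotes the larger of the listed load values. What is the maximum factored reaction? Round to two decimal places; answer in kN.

(S or R) → S = 102 kN; (R or S) → S = 102 kN.
Eq. 1: 1.3(130) + 1.0(118) + 0.7(102) = 358.40
Eq. 2: 1.4(130) + 1.75(102) + 0.2(118) = 384.10
Eq. 3: 1.4(130) + 1.7(102) + 0.75(34) = 380.90
Eq. 4: 1.35(130) = 175.50
Eq. 5: 1.0(130) - 0.8(118) = 35.60
Combination 2 governs: V_u = 384.10 kN.

384.10 kN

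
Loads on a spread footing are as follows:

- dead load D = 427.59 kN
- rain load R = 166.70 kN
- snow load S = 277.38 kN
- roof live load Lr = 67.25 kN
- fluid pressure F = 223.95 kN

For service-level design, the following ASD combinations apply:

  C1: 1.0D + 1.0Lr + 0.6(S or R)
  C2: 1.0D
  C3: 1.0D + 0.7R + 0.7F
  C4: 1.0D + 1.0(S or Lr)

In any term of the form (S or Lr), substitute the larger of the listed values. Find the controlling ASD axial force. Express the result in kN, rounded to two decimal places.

(S or R) → S = 277.38 kN; (S or Lr) → S = 277.38 kN.
C1: 1.0(427.59) + 1.0(67.25) + 0.6(277.38) = 427.59 + 67.25 + 166.43 = 661.27
C2: 1.0(427.59) = 427.59
C3: 1.0(427.59) + 0.7(166.70) + 0.7(223.95) = 427.59 + 116.69 + 156.77 = 701.05
C4: 1.0(427.59) + 1.0(277.38) = 427.59 + 277.38 = 704.97
Maximum is from combination 4.

704.97 kN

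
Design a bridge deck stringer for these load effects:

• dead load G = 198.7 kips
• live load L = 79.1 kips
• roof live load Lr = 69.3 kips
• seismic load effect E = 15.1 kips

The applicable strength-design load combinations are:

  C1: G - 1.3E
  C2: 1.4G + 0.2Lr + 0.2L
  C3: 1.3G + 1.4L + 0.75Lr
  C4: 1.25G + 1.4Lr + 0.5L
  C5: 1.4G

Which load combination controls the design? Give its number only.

C1: 1.0(198.7) - 1.3(15.1) = 198.70 - 19.63 = 179.07
C2: 1.4(198.7) + 0.2(69.3) + 0.2(79.1) = 278.18 + 13.86 + 15.82 = 307.86
C3: 1.3(198.7) + 1.4(79.1) + 0.75(69.3) = 258.31 + 110.74 + 51.98 = 421.03
C4: 1.25(198.7) + 1.4(69.3) + 0.5(79.1) = 248.38 + 97.02 + 39.55 = 384.95
C5: 1.4(198.7) = 278.18
The largest value is 421.03 kips from combination 3.

Combination 3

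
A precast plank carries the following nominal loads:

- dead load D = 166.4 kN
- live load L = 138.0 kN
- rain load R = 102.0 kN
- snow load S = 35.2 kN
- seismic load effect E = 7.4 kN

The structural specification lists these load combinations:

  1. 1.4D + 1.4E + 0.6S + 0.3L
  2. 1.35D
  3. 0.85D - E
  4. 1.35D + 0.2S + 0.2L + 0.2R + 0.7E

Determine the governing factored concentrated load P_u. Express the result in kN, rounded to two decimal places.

305.84 kN

1. 1.4(166.4) + 1.4(7.4) + 0.6(35.2) + 0.3(138.0) = 305.84
2. 1.35(166.4) = 224.64
3. 0.85(166.4) - 1.0(7.4) = 134.04
4. 1.35(166.4) + 0.2(35.2) + 0.2(138.0) + 0.2(102.0) + 0.7(7.4) = 284.86
Combination 1 governs: P_u = 305.84 kN.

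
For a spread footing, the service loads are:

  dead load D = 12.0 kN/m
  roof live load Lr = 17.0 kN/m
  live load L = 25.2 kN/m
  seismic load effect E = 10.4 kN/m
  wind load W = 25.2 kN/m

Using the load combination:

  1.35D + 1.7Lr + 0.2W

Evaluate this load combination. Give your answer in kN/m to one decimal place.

1.35(12.0) + 1.7(17.0) + 0.2(25.2) = 50.1
w_u = 50.1 kN/m.

50.1 kN/m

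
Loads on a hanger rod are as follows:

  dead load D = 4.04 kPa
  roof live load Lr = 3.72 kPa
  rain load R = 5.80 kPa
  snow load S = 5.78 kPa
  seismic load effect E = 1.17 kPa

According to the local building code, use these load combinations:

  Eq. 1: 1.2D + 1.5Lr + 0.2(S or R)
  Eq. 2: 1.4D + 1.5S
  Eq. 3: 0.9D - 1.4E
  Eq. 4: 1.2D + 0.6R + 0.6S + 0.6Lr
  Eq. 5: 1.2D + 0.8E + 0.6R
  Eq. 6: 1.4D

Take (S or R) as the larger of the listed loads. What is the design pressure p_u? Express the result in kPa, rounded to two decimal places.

14.33 kPa

(S or R) → R = 5.80 kPa.
Eq. 1: 1.2(4.04) + 1.5(3.72) + 0.2(5.80) = 4.85 + 5.58 + 1.16 = 11.59
Eq. 2: 1.4(4.04) + 1.5(5.78) = 5.66 + 8.67 = 14.33
Eq. 3: 0.9(4.04) - 1.4(1.17) = 3.64 - 1.64 = 2.00
Eq. 4: 1.2(4.04) + 0.6(5.80) + 0.6(5.78) + 0.6(3.72) = 4.85 + 3.48 + 3.47 + 2.23 = 14.03
Eq. 5: 1.2(4.04) + 0.8(1.17) + 0.6(5.80) = 9.26
Eq. 6: 1.4(4.04) = 5.66
Maximum is from combination 2.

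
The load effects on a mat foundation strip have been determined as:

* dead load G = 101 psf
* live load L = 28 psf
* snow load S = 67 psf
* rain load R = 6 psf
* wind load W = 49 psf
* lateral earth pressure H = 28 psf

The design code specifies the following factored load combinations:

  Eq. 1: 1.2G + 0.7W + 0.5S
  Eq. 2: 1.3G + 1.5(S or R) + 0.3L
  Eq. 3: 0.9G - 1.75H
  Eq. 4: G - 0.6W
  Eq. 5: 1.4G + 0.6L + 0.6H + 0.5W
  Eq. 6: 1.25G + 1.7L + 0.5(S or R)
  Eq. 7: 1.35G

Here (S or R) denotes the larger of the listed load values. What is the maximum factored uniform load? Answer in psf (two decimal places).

(S or R) → S = 67 psf.
Eq. 1: 1.2(101) + 0.7(49) + 0.5(67) = 121.20 + 34.30 + 33.50 = 189.00
Eq. 2: 1.3(101) + 1.5(67) + 0.3(28) = 131.30 + 100.50 + 8.40 = 240.20
Eq. 3: 0.9(101) - 1.75(28) = 90.90 - 49.00 = 41.90
Eq. 4: 1.0(101) - 0.6(49) = 101.00 - 29.40 = 71.60
Eq. 5: 1.4(101) + 0.6(28) + 0.6(28) + 0.5(49) = 141.40 + 16.80 + 16.80 + 24.50 = 199.50
Eq. 6: 1.25(101) + 1.7(28) + 0.5(67) = 126.25 + 47.60 + 33.50 = 207.35
Eq. 7: 1.35(101) = 136.35
Maximum is from combination 2.

240.20 psf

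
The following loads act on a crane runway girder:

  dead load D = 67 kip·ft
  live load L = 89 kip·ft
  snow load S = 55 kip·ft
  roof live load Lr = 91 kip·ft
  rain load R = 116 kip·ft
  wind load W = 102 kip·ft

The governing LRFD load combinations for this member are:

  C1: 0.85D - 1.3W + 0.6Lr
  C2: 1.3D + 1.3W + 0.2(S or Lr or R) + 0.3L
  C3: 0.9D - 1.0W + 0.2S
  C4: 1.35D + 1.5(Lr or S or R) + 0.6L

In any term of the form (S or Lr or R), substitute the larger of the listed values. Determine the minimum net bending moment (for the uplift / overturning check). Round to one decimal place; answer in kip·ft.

-30.7 kip·ft

(S or Lr or R) → R = 116 kip·ft; (Lr or S or R) → R = 116 kip·ft.
C1: 0.85(67) - 1.3(102) + 0.6(91) = -21.1
C2: 1.3(67) + 1.3(102) + 0.2(116) + 0.3(89) = 87.1 + 132.6 + 23.2 + 26.7 = 269.6
C3: 0.9(67) - 1.0(102) + 0.2(55) = 60.3 - 102.0 + 11.0 = -30.7
C4: 1.35(67) + 1.5(116) + 0.6(89) = 90.5 + 174.0 + 53.4 = 317.9
Combination 3 gives the minimum: -30.7 kip·ft.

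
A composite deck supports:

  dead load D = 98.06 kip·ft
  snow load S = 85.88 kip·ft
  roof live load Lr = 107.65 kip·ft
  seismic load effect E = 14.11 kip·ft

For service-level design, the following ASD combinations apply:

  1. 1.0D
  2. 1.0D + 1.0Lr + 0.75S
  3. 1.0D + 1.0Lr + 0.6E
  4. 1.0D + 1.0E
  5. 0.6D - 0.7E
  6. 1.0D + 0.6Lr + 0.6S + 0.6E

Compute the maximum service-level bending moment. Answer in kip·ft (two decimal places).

270.12 kip·ft

1. 1.0(98.06) = 98.06
2. 1.0(98.06) + 1.0(107.65) + 0.75(85.88) = 270.12
3. 1.0(98.06) + 1.0(107.65) + 0.6(14.11) = 214.18
4. 1.0(98.06) + 1.0(14.11) = 112.17
5. 0.6(98.06) - 0.7(14.11) = 48.96
6. 1.0(98.06) + 0.6(107.65) + 0.6(85.88) + 0.6(14.11) = 222.64
The controlling combination is 2, giving 270.12 kip·ft.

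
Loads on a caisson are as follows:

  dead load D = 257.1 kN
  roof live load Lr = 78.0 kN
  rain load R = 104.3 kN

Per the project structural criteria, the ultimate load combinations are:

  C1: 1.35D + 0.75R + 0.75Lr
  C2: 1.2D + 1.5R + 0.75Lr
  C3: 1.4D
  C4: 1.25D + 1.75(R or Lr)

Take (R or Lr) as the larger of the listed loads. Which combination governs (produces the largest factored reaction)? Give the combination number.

(R or Lr) → R = 104.3 kN.
C1: 1.35(257.1) + 0.75(104.3) + 0.75(78.0) = 483.81
C2: 1.2(257.1) + 1.5(104.3) + 0.75(78.0) = 308.52 + 156.45 + 58.50 = 523.47
C3: 1.4(257.1) = 359.94
C4: 1.25(257.1) + 1.75(104.3) = 503.90
The largest value is 523.47 kN from combination 2.

Combination 2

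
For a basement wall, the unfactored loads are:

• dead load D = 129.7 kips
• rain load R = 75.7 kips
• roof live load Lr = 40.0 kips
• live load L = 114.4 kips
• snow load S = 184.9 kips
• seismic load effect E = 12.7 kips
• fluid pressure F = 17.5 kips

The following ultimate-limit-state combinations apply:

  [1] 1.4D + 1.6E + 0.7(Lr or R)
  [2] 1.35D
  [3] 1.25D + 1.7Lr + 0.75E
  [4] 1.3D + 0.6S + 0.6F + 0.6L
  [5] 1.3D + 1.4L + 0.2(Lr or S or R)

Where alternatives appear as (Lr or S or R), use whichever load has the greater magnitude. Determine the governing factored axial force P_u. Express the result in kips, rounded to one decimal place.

365.8 kips

(Lr or R) → R = 75.7 kips; (Lr or S or R) → S = 184.9 kips.
[1] 1.4(129.7) + 1.6(12.7) + 0.7(75.7) = 181.6 + 20.3 + 53.0 = 254.9
[2] 1.35(129.7) = 175.1
[3] 1.25(129.7) + 1.7(40.0) + 0.75(12.7) = 239.7
[4] 1.3(129.7) + 0.6(184.9) + 0.6(17.5) + 0.6(114.4) = 358.7
[5] 1.3(129.7) + 1.4(114.4) + 0.2(184.9) = 168.6 + 160.2 + 37.0 = 365.8
Maximum is from combination 5.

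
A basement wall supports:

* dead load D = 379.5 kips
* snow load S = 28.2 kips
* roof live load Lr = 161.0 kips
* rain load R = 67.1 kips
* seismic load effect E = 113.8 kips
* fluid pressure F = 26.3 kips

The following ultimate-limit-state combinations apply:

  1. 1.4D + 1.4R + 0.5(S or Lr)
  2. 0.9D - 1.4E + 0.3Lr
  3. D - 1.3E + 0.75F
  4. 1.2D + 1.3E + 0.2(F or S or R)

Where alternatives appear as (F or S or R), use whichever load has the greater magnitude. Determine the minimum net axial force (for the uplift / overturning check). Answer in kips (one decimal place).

230.5 kips

(S or Lr) → Lr = 161.0 kips; (F or S or R) → R = 67.1 kips.
1. 1.4(379.5) + 1.4(67.1) + 0.5(161.0) = 531.3 + 93.9 + 80.5 = 705.7
2. 0.9(379.5) - 1.4(113.8) + 0.3(161.0) = 230.5
3. 1.0(379.5) - 1.3(113.8) + 0.75(26.3) = 379.5 - 147.9 + 19.7 = 251.3
4. 1.2(379.5) + 1.3(113.8) + 0.2(67.1) = 616.8
Combination 2 gives the minimum: 230.5 kips.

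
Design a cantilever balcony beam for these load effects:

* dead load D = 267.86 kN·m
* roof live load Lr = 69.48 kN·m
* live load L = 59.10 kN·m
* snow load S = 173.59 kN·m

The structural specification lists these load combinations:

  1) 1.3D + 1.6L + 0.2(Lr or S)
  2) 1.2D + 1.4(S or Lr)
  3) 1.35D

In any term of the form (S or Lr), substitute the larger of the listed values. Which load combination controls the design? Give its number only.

(Lr or S) → S = 173.59 kN·m; (S or Lr) → S = 173.59 kN·m.
1) 1.3(267.86) + 1.6(59.10) + 0.2(173.59) = 348.22 + 94.56 + 34.72 = 477.50
2) 1.2(267.86) + 1.4(173.59) = 321.43 + 243.03 = 564.46
3) 1.35(267.86) = 361.61
The largest value is 564.46 kN·m from combination 2.

Combination 2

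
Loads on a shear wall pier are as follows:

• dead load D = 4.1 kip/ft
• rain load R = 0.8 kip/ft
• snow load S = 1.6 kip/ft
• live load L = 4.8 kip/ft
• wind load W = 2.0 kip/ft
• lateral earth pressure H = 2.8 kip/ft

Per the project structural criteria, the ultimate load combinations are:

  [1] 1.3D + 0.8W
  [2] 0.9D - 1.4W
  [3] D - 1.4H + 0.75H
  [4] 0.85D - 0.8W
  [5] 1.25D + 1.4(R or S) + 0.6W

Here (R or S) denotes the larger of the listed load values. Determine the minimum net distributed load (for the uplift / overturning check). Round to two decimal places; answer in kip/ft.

(R or S) → S = 1.6 kip/ft.
[1] 1.3(4.1) + 0.8(2.0) = 5.33 + 1.60 = 6.93
[2] 0.9(4.1) - 1.4(2.0) = 3.69 - 2.80 = 0.89
[3] 1.0(4.1) - 1.4(2.8) + 0.75(2.8) = 4.10 - 3.92 + 2.10 = 2.28
[4] 0.85(4.1) - 0.8(2.0) = 3.49 - 1.60 = 1.89
[5] 1.25(4.1) + 1.4(1.6) + 0.6(2.0) = 5.13 + 2.24 + 1.20 = 8.57
Combination 2 gives the minimum: 0.89 kip/ft.

0.89 kip/ft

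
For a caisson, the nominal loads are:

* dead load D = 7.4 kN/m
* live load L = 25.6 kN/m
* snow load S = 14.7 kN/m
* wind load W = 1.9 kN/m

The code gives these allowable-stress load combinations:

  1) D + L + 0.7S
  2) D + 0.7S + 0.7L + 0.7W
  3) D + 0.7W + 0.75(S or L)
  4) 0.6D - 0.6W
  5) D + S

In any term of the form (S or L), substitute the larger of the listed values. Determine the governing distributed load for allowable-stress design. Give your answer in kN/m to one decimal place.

43.3 kN/m

(S or L) → L = 25.6 kN/m.
1) 1.0(7.4) + 1.0(25.6) + 0.7(14.7) = 7.4 + 25.6 + 10.3 = 43.3
2) 1.0(7.4) + 0.7(14.7) + 0.7(25.6) + 0.7(1.9) = 7.4 + 10.3 + 17.9 + 1.3 = 36.9
3) 1.0(7.4) + 0.7(1.9) + 0.75(25.6) = 7.4 + 1.3 + 19.2 = 27.9
4) 0.6(7.4) - 0.6(1.9) = 4.4 - 1.1 = 3.3
5) 1.0(7.4) + 1.0(14.7) = 7.4 + 14.7 = 22.1
Maximum is from combination 1.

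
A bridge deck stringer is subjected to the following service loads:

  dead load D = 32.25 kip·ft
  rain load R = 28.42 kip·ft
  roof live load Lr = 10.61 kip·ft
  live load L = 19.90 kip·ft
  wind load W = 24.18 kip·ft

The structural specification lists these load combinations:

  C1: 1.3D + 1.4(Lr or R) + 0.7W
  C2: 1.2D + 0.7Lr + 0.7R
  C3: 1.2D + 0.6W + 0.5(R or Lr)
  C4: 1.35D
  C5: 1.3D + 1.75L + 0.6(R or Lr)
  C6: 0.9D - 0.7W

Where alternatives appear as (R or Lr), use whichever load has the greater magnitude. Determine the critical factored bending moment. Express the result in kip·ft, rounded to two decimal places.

98.64 kip·ft

(Lr or R) → R = 28.42 kip·ft; (R or Lr) → R = 28.42 kip·ft.
C1: 1.3(32.25) + 1.4(28.42) + 0.7(24.18) = 98.64
C2: 1.2(32.25) + 0.7(10.61) + 0.7(28.42) = 38.70 + 7.43 + 19.89 = 66.02
C3: 1.2(32.25) + 0.6(24.18) + 0.5(28.42) = 38.70 + 14.51 + 14.21 = 67.42
C4: 1.35(32.25) = 43.54
C5: 1.3(32.25) + 1.75(19.90) + 0.6(28.42) = 93.80
C6: 0.9(32.25) - 0.7(24.18) = 29.03 - 16.93 = 12.10
Combination 1 governs: M_u = 98.64 kip·ft.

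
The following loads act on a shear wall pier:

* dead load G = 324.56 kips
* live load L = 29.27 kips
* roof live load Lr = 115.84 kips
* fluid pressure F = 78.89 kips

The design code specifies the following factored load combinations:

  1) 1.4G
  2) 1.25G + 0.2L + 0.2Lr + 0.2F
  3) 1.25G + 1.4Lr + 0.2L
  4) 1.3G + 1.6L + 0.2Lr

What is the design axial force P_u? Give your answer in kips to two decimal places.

1) 1.4(324.56) = 454.38
2) 1.25(324.56) + 0.2(29.27) + 0.2(115.84) + 0.2(78.89) = 450.50
3) 1.25(324.56) + 1.4(115.84) + 0.2(29.27) = 573.73
4) 1.3(324.56) + 1.6(29.27) + 0.2(115.84) = 491.93
The controlling combination is 3, giving 573.73 kips.

573.73 kips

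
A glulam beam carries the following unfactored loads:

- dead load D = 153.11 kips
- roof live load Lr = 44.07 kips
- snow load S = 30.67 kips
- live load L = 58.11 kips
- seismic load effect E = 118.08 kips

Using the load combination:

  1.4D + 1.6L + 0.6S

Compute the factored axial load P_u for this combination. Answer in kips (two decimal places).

1.4(153.11) + 1.6(58.11) + 0.6(30.67) = 325.73
P_u = 325.73 kips.

325.73 kips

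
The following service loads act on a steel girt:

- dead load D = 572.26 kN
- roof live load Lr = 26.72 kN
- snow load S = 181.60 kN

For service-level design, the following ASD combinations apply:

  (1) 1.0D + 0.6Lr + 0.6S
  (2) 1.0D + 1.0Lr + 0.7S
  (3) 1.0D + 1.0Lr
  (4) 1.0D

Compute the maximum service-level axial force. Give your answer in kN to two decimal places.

(1) 1.0(572.26) + 0.6(26.72) + 0.6(181.60) = 572.26 + 16.03 + 108.96 = 697.25
(2) 1.0(572.26) + 1.0(26.72) + 0.7(181.60) = 572.26 + 26.72 + 127.12 = 726.10
(3) 1.0(572.26) + 1.0(26.72) = 572.26 + 26.72 = 598.98
(4) 1.0(572.26) = 572.26
Combination 2 governs: N = 726.10 kN.

726.10 kN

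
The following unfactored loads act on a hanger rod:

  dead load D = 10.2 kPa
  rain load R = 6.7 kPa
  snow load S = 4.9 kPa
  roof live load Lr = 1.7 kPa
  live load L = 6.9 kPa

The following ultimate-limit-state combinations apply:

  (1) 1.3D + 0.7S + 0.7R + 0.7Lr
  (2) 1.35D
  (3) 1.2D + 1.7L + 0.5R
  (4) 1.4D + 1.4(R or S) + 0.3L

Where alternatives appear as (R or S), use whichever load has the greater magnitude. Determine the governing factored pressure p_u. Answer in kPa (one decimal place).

(R or S) → R = 6.7 kPa.
(1) 1.3(10.2) + 0.7(4.9) + 0.7(6.7) + 0.7(1.7) = 22.6
(2) 1.35(10.2) = 13.8
(3) 1.2(10.2) + 1.7(6.9) + 0.5(6.7) = 27.3
(4) 1.4(10.2) + 1.4(6.7) + 0.3(6.9) = 25.7
The controlling combination is 3, giving 27.3 kPa.

27.3 kPa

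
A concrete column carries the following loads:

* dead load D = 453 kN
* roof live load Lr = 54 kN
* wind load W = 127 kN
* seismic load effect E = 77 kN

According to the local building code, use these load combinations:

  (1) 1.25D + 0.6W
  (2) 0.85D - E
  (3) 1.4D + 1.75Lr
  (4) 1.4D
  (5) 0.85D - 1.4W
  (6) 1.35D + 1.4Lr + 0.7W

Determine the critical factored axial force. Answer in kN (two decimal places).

(1) 1.25(453) + 0.6(127) = 566.25 + 76.20 = 642.45
(2) 0.85(453) - 1.0(77) = 385.05 - 77.00 = 308.05
(3) 1.4(453) + 1.75(54) = 634.20 + 94.50 = 728.70
(4) 1.4(453) = 634.20
(5) 0.85(453) - 1.4(127) = 385.05 - 177.80 = 207.25
(6) 1.35(453) + 1.4(54) + 0.7(127) = 611.55 + 75.60 + 88.90 = 776.05
Maximum is from combination 6.

776.05 kN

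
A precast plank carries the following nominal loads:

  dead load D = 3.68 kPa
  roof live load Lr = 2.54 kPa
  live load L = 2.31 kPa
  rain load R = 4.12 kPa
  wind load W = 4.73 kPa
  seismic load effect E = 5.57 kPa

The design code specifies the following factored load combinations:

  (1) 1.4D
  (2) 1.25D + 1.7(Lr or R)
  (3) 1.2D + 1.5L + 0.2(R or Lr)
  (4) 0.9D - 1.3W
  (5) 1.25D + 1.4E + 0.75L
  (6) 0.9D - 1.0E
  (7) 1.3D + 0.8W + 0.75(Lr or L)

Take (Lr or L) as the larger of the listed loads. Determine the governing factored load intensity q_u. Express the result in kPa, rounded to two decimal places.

14.13 kPa

(Lr or R) → R = 4.12 kPa; (R or Lr) → R = 4.12 kPa; (Lr or L) → Lr = 2.54 kPa.
(1) 1.4(3.68) = 5.15
(2) 1.25(3.68) + 1.7(4.12) = 11.60
(3) 1.2(3.68) + 1.5(2.31) + 0.2(4.12) = 8.71
(4) 0.9(3.68) - 1.3(4.73) = -2.84
(5) 1.25(3.68) + 1.4(5.57) + 0.75(2.31) = 14.13
(6) 0.9(3.68) - 1.0(5.57) = -2.26
(7) 1.3(3.68) + 0.8(4.73) + 0.75(2.54) = 10.47
Maximum is from combination 5.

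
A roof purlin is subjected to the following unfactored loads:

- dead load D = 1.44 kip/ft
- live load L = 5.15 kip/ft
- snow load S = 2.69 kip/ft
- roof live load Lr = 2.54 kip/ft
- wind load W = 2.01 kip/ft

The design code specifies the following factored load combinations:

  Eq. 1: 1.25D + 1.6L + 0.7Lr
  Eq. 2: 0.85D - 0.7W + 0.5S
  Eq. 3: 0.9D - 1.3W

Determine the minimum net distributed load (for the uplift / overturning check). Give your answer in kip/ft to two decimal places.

-1.32 kip/ft

Eq. 1: 1.25(1.44) + 1.6(5.15) + 0.7(2.54) = 11.82
Eq. 2: 0.85(1.44) - 0.7(2.01) + 0.5(2.69) = 1.16
Eq. 3: 0.9(1.44) - 1.3(2.01) = -1.32
Combination 3 gives the minimum: -1.32 kip/ft.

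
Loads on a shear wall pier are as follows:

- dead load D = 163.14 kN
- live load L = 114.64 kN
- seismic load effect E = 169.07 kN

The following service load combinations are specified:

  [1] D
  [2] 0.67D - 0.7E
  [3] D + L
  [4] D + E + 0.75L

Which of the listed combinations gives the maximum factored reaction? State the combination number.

Combination 4

[1] 1.0(163.14) = 163.14
[2] 0.67(163.14) - 0.7(169.07) = 109.30 - 118.35 = -9.05
[3] 1.0(163.14) + 1.0(114.64) = 163.14 + 114.64 = 277.78
[4] 1.0(163.14) + 1.0(169.07) + 0.75(114.64) = 163.14 + 169.07 + 85.98 = 418.19
The largest value is 418.19 kN from combination 4.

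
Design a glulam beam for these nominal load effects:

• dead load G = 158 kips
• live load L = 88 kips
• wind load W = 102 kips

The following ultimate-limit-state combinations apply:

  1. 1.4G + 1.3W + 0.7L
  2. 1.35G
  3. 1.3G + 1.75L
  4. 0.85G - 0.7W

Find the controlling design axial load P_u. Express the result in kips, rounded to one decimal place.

1. 1.4(158) + 1.3(102) + 0.7(88) = 221.2 + 132.6 + 61.6 = 415.4
2. 1.35(158) = 213.3
3. 1.3(158) + 1.75(88) = 205.4 + 154.0 = 359.4
4. 0.85(158) - 0.7(102) = 134.3 - 71.4 = 62.9
Combination 1 governs: P_u = 415.4 kips.

415.4 kips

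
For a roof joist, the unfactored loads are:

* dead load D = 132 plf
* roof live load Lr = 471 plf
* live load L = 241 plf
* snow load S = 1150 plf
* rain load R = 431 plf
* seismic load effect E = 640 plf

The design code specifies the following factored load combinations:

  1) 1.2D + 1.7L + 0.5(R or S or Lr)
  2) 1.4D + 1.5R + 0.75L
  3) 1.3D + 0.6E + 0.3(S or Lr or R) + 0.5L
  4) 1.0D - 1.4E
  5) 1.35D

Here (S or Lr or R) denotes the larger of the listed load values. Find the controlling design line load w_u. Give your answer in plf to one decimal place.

(R or S or Lr) → S = 1150 plf; (S or Lr or R) → S = 1150 plf.
1) 1.2(132) + 1.7(241) + 0.5(1150) = 158.4 + 409.7 + 575.0 = 1143.1
2) 1.4(132) + 1.5(431) + 0.75(241) = 184.8 + 646.5 + 180.8 = 1012.1
3) 1.3(132) + 0.6(640) + 0.3(1150) + 0.5(241) = 171.6 + 384.0 + 345.0 + 120.5 = 1021.1
4) 1.0(132) - 1.4(640) = 132.0 - 896.0 = -764.0
5) 1.35(132) = 178.2
The controlling combination is 1, giving 1143.1 plf.

1143.1 plf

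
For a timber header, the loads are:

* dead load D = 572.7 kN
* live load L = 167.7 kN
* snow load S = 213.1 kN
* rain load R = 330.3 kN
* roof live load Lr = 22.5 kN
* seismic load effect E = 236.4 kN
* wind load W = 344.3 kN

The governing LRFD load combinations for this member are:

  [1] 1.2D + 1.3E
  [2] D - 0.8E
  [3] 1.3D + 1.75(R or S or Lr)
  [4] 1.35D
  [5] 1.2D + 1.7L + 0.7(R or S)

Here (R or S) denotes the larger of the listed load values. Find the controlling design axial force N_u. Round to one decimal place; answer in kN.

1322.5 kN

(R or S or Lr) → R = 330.3 kN; (R or S) → R = 330.3 kN.
[1] 1.2(572.7) + 1.3(236.4) = 994.6
[2] 1.0(572.7) - 0.8(236.4) = 383.6
[3] 1.3(572.7) + 1.75(330.3) = 1322.5
[4] 1.35(572.7) = 773.1
[5] 1.2(572.7) + 1.7(167.7) + 0.7(330.3) = 1203.5
Maximum is from combination 3.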